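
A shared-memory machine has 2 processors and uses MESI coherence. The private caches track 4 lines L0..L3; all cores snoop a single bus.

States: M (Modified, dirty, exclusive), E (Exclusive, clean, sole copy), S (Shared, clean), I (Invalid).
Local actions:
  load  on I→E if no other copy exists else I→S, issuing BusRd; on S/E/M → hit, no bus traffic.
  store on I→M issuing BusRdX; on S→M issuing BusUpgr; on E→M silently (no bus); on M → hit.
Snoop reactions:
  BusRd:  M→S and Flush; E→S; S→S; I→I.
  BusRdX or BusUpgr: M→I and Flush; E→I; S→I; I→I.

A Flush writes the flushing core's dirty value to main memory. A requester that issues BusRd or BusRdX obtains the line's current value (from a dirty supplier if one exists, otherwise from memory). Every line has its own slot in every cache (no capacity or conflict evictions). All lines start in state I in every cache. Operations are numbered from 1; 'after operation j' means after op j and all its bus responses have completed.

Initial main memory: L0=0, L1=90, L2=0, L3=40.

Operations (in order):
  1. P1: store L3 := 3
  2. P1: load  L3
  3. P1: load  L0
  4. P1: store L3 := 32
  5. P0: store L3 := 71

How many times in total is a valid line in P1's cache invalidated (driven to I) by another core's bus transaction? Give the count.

[1] P1: store L3 := 3 | P0:I, P1:M(3) | bus: BusRdX
[2] P1: load  L3 | P0:I, P1:M(3) | bus: none
[3] P1: load  L0 | P0:I, P1:E(0) | bus: BusRd
[4] P1: store L3 := 32 | P0:I, P1:M(32) | bus: none
[5] P0: store L3 := 71 | P0:M(71), P1:I | bus: BusRdX,Flush

invalidations = 1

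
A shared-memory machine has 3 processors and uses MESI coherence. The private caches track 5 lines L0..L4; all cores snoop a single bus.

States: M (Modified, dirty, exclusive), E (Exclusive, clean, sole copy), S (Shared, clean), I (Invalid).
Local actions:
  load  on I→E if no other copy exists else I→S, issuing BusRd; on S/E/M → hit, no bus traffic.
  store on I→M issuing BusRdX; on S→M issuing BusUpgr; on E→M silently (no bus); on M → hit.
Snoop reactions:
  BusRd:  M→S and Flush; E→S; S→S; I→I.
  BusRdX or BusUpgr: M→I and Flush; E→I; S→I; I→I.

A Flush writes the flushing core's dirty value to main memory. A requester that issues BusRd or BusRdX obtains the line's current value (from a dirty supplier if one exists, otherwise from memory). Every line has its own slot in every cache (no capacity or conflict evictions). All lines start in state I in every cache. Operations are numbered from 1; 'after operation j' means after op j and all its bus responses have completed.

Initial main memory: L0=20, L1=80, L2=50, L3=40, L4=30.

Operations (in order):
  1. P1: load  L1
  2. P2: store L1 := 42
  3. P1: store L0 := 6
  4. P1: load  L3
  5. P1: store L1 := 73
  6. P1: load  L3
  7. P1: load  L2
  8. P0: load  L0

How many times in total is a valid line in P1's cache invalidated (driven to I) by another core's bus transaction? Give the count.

invalidations = 1

  op1 P1: load  L1 → I/E/I on L1; bus BusRd; mem=80
  op2 P2: store L1 := 42 → I/I/M on L1; bus BusRdX; mem=80
  op3 P1: store L0 := 6 → I/M/I on L0; bus BusRdX; mem=20
  op4 P1: load  L3 → I/E/I on L3; bus BusRd; mem=40
  op5 P1: store L1 := 73 → I/M/I on L1; bus BusRdX Flush; mem=42
  op6 P1: load  L3 → I/E/I on L3; bus (none); mem=40
  op7 P1: load  L2 → I/E/I on L2; bus BusRd; mem=50
  op8 P0: load  L0 → S/S/I on L0; bus BusRd Flush; mem=6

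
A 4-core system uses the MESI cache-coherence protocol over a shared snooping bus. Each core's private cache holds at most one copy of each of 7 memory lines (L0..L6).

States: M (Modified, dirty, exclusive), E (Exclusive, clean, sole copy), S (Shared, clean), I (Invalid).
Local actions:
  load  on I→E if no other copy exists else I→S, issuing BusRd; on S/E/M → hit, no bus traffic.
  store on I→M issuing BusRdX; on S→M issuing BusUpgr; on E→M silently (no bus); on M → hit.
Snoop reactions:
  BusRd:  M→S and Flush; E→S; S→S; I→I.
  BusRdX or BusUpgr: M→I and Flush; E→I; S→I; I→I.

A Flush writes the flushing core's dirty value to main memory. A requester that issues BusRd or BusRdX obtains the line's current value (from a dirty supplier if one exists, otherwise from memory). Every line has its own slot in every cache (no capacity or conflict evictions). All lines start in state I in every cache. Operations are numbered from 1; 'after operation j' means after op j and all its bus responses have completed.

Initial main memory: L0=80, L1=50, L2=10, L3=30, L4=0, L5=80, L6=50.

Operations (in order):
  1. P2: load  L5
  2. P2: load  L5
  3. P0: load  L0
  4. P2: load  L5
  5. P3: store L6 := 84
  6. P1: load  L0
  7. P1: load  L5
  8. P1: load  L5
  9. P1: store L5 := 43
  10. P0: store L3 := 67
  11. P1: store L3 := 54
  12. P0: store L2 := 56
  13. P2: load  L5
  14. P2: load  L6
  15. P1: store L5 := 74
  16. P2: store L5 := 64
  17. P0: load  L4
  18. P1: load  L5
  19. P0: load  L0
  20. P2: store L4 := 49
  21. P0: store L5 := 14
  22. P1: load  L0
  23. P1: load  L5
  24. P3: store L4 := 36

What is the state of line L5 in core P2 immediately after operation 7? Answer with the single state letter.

1. P2: load  L5  bus=[BusRd]  L5: P0=I P1=I P2=E P3=I  mem[L5]=80
2. P2: load  L5  bus=[-]  L5: P0=I P1=I P2=E P3=I  mem[L5]=80
3. P0: load  L0  bus=[BusRd]  L0: P0=E P1=I P2=I P3=I  mem[L0]=80
4. P2: load  L5  bus=[-]  L5: P0=I P1=I P2=E P3=I  mem[L5]=80
5. P3: store L6 := 84  bus=[BusRdX]  L6: P0=I P1=I P2=I P3=M  mem[L6]=50
6. P1: load  L0  bus=[BusRd]  L0: P0=S P1=S P2=I P3=I  mem[L0]=80
7. P1: load  L5  bus=[BusRd]  L5: P0=I P1=S P2=S P3=I  mem[L5]=80
8. P1: load  L5  bus=[-]  L5: P0=I P1=S P2=S P3=I  mem[L5]=80
9. P1: store L5 := 43  bus=[BusUpgr]  L5: P0=I P1=M P2=I P3=I  mem[L5]=80
10. P0: store L3 := 67  bus=[BusRdX]  L3: P0=M P1=I P2=I P3=I  mem[L3]=30
11. P1: store L3 := 54  bus=[BusRdX,Flush]  L3: P0=I P1=M P2=I P3=I  mem[L3]=67
12. P0: store L2 := 56  bus=[BusRdX]  L2: P0=M P1=I P2=I P3=I  mem[L2]=10
13. P2: load  L5  bus=[BusRd,Flush]  L5: P0=I P1=S P2=S P3=I  mem[L5]=43
14. P2: load  L6  bus=[BusRd,Flush]  L6: P0=I P1=I P2=S P3=S  mem[L6]=84
15. P1: store L5 := 74  bus=[BusUpgr]  L5: P0=I P1=M P2=I P3=I  mem[L5]=43
16. P2: store L5 := 64  bus=[BusRdX,Flush]  L5: P0=I P1=I P2=M P3=I  mem[L5]=74
17. P0: load  L4  bus=[BusRd]  L4: P0=E P1=I P2=I P3=I  mem[L4]=0
18. P1: load  L5  bus=[BusRd,Flush]  L5: P0=I P1=S P2=S P3=I  mem[L5]=64
19. P0: load  L0  bus=[-]  L0: P0=S P1=S P2=I P3=I  mem[L0]=80
20. P2: store L4 := 49  bus=[BusRdX]  L4: P0=I P1=I P2=M P3=I  mem[L4]=0
21. P0: store L5 := 14  bus=[BusRdX]  L5: P0=M P1=I P2=I P3=I  mem[L5]=64
22. P1: load  L0  bus=[-]  L0: P0=S P1=S P2=I P3=I  mem[L0]=80
23. P1: load  L5  bus=[BusRd,Flush]  L5: P0=S P1=S P2=I P3=I  mem[L5]=14
24. P3: store L4 := 36  bus=[BusRdX,Flush]  L4: P0=I P1=I P2=I P3=M  mem[L4]=49

state = S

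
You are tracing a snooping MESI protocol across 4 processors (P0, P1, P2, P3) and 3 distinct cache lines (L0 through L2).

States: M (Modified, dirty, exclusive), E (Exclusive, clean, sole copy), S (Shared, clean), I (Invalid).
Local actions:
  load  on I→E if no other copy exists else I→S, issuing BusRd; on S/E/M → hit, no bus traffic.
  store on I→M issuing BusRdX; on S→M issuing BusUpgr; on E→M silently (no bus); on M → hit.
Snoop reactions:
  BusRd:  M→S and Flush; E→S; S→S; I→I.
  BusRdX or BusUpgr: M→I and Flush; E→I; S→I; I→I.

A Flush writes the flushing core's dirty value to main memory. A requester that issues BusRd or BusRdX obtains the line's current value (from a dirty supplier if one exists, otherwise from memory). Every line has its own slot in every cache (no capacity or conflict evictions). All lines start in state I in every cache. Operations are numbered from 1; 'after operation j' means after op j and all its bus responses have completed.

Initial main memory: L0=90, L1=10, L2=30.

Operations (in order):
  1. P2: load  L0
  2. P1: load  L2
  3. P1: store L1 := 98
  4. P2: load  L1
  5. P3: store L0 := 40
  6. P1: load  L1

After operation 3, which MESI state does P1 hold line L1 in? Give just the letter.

state = M

[1] P2: load  L0 | P0:I, P1:I, P2:E(90), P3:I | bus: BusRd
[2] P1: load  L2 | P0:I, P1:E(30), P2:I, P3:I | bus: BusRd
[3] P1: store L1 := 98 | P0:I, P1:M(98), P2:I, P3:I | bus: BusRdX
[4] P2: load  L1 | P0:I, P1:S(98), P2:S(98), P3:I | bus: BusRd,Flush
[5] P3: store L0 := 40 | P0:I, P1:I, P2:I, P3:M(40) | bus: BusRdX
[6] P1: load  L1 | P0:I, P1:S(98), P2:S(98), P3:I | bus: none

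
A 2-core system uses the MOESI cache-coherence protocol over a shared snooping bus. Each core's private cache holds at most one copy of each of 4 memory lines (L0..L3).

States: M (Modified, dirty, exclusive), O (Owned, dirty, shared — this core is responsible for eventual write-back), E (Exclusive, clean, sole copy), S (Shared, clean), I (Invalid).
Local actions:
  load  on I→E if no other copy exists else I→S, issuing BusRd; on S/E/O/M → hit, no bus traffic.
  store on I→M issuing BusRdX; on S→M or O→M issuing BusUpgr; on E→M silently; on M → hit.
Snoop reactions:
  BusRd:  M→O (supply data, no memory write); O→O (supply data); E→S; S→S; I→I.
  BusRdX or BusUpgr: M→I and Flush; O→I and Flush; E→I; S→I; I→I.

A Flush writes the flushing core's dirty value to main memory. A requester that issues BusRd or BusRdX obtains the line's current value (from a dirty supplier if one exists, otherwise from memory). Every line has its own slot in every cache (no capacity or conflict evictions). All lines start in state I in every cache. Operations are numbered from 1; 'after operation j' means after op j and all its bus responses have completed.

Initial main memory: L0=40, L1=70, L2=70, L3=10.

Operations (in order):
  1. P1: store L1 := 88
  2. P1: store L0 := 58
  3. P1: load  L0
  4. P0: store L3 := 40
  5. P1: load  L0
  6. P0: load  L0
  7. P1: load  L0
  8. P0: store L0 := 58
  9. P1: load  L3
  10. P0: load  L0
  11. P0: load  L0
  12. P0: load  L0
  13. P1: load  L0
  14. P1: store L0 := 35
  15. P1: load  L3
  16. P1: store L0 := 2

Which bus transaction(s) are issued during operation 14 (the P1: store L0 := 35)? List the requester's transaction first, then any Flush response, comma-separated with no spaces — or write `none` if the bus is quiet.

bus = BusUpgr,Flush

1. P1: store L1 := 88  bus=[BusRdX]  L1: P0=I P1=M  mem[L1]=70
2. P1: store L0 := 58  bus=[BusRdX]  L0: P0=I P1=M  mem[L0]=40
3. P1: load  L0  bus=[-]  L0: P0=I P1=M  mem[L0]=40
4. P0: store L3 := 40  bus=[BusRdX]  L3: P0=M P1=I  mem[L3]=10
5. P1: load  L0  bus=[-]  L0: P0=I P1=M  mem[L0]=40
6. P0: load  L0  bus=[BusRd]  L0: P0=S P1=O  mem[L0]=40
7. P1: load  L0  bus=[-]  L0: P0=S P1=O  mem[L0]=40
8. P0: store L0 := 58  bus=[BusUpgr,Flush]  L0: P0=M P1=I  mem[L0]=58
9. P1: load  L3  bus=[BusRd]  L3: P0=O P1=S  mem[L3]=10
10. P0: load  L0  bus=[-]  L0: P0=M P1=I  mem[L0]=58
11. P0: load  L0  bus=[-]  L0: P0=M P1=I  mem[L0]=58
12. P0: load  L0  bus=[-]  L0: P0=M P1=I  mem[L0]=58
13. P1: load  L0  bus=[BusRd]  L0: P0=O P1=S  mem[L0]=58
14. P1: store L0 := 35  bus=[BusUpgr,Flush]  L0: P0=I P1=M  mem[L0]=58
15. P1: load  L3  bus=[-]  L3: P0=O P1=S  mem[L3]=10
16. P1: store L0 := 2  bus=[-]  L0: P0=I P1=M  mem[L0]=58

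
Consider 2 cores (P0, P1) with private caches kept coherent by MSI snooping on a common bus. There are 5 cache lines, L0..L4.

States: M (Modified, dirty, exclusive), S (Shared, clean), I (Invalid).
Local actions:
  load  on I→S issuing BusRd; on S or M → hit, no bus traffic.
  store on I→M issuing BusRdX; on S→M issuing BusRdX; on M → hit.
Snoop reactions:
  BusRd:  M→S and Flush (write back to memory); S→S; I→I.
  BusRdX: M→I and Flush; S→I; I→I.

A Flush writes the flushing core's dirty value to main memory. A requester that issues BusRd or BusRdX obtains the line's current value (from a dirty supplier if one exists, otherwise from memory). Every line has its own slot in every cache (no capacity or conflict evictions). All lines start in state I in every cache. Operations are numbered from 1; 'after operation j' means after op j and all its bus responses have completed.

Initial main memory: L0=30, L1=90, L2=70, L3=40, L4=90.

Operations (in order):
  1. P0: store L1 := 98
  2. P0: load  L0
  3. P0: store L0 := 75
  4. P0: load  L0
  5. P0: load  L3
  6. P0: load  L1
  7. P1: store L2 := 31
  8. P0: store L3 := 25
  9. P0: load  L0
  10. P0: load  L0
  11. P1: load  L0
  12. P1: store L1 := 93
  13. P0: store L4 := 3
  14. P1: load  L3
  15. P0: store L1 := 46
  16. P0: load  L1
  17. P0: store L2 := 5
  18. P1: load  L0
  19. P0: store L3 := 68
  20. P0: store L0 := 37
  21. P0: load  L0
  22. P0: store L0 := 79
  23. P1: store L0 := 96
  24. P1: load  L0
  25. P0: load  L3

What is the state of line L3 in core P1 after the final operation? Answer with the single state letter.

  op1 P0: store L1 := 98 → M/I on L1; bus BusRdX; mem=90
  op2 P0: load  L0 → S/I on L0; bus BusRd; mem=30
  op3 P0: store L0 := 75 → M/I on L0; bus BusRdX; mem=30
  op4 P0: load  L0 → M/I on L0; bus (none); mem=30
  op5 P0: load  L3 → S/I on L3; bus BusRd; mem=40
  op6 P0: load  L1 → M/I on L1; bus (none); mem=90
  op7 P1: store L2 := 31 → I/M on L2; bus BusRdX; mem=70
  op8 P0: store L3 := 25 → M/I on L3; bus BusRdX; mem=40
  op9 P0: load  L0 → M/I on L0; bus (none); mem=30
  op10 P0: load  L0 → M/I on L0; bus (none); mem=30
  op11 P1: load  L0 → S/S on L0; bus BusRd Flush; mem=75
  op12 P1: store L1 := 93 → I/M on L1; bus BusRdX Flush; mem=98
  op13 P0: store L4 := 3 → M/I on L4; bus BusRdX; mem=90
  op14 P1: load  L3 → S/S on L3; bus BusRd Flush; mem=25
  op15 P0: store L1 := 46 → M/I on L1; bus BusRdX Flush; mem=93
  op16 P0: load  L1 → M/I on L1; bus (none); mem=93
  op17 P0: store L2 := 5 → M/I on L2; bus BusRdX Flush; mem=31
  op18 P1: load  L0 → S/S on L0; bus (none); mem=75
  op19 P0: store L3 := 68 → M/I on L3; bus BusRdX; mem=25
  op20 P0: store L0 := 37 → M/I on L0; bus BusRdX; mem=75
  op21 P0: load  L0 → M/I on L0; bus (none); mem=75
  op22 P0: store L0 := 79 → M/I on L0; bus (none); mem=75
  op23 P1: store L0 := 96 → I/M on L0; bus BusRdX Flush; mem=79
  op24 P1: load  L0 → I/M on L0; bus (none); mem=79
  op25 P0: load  L3 → M/I on L3; bus (none); mem=25

state = I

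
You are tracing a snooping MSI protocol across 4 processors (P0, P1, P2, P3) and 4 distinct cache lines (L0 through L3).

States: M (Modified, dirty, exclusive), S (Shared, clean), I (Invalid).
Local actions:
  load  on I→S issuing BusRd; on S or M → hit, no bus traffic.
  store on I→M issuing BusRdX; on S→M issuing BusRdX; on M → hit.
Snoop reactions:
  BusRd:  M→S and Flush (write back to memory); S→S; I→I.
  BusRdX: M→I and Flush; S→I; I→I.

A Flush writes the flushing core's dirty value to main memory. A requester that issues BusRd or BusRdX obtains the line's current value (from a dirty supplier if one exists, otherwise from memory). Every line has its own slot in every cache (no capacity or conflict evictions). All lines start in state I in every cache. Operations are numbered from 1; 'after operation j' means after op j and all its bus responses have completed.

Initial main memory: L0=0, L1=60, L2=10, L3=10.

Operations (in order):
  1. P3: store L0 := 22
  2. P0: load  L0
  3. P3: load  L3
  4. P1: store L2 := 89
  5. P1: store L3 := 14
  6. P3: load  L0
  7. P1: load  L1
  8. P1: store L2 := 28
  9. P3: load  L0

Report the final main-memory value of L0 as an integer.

1. P3: store L0 := 22  bus=[BusRdX]  L0: P0=I P1=I P2=I P3=M  mem[L0]=0
2. P0: load  L0  bus=[BusRd,Flush]  L0: P0=S P1=I P2=I P3=S  mem[L0]=22
3. P3: load  L3  bus=[BusRd]  L3: P0=I P1=I P2=I P3=S  mem[L3]=10
4. P1: store L2 := 89  bus=[BusRdX]  L2: P0=I P1=M P2=I P3=I  mem[L2]=10
5. P1: store L3 := 14  bus=[BusRdX]  L3: P0=I P1=M P2=I P3=I  mem[L3]=10
6. P3: load  L0  bus=[-]  L0: P0=S P1=I P2=I P3=S  mem[L0]=22
7. P1: load  L1  bus=[BusRd]  L1: P0=I P1=S P2=I P3=I  mem[L1]=60
8. P1: store L2 := 28  bus=[-]  L2: P0=I P1=M P2=I P3=I  mem[L2]=10
9. P3: load  L0  bus=[-]  L0: P0=S P1=I P2=I P3=S  mem[L0]=22

memory[L0] = 22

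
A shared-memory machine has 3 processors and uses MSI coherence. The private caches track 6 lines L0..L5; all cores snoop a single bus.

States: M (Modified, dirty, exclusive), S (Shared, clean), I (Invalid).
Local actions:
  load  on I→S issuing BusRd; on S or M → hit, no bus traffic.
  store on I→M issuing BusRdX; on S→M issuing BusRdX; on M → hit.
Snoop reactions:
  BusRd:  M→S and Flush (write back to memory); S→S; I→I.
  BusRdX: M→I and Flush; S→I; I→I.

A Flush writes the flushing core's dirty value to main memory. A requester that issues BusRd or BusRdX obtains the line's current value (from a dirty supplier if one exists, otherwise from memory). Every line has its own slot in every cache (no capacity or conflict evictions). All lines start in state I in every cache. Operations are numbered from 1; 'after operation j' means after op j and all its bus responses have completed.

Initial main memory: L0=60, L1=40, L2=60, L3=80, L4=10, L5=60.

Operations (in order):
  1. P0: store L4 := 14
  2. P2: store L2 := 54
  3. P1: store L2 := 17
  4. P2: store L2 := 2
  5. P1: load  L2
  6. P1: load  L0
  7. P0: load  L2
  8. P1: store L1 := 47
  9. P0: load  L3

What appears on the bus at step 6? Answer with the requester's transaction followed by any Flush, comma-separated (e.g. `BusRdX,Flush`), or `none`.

1. P0: store L4 := 14  bus=[BusRdX]  L4: P0=M P1=I P2=I  mem[L4]=10
2. P2: store L2 := 54  bus=[BusRdX]  L2: P0=I P1=I P2=M  mem[L2]=60
3. P1: store L2 := 17  bus=[BusRdX,Flush]  L2: P0=I P1=M P2=I  mem[L2]=54
4. P2: store L2 := 2  bus=[BusRdX,Flush]  L2: P0=I P1=I P2=M  mem[L2]=17
5. P1: load  L2  bus=[BusRd,Flush]  L2: P0=I P1=S P2=S  mem[L2]=2
6. P1: load  L0  bus=[BusRd]  L0: P0=I P1=S P2=I  mem[L0]=60
7. P0: load  L2  bus=[BusRd]  L2: P0=S P1=S P2=S  mem[L2]=2
8. P1: store L1 := 47  bus=[BusRdX]  L1: P0=I P1=M P2=I  mem[L1]=40
9. P0: load  L3  bus=[BusRd]  L3: P0=S P1=I P2=I  mem[L3]=80

bus = BusRd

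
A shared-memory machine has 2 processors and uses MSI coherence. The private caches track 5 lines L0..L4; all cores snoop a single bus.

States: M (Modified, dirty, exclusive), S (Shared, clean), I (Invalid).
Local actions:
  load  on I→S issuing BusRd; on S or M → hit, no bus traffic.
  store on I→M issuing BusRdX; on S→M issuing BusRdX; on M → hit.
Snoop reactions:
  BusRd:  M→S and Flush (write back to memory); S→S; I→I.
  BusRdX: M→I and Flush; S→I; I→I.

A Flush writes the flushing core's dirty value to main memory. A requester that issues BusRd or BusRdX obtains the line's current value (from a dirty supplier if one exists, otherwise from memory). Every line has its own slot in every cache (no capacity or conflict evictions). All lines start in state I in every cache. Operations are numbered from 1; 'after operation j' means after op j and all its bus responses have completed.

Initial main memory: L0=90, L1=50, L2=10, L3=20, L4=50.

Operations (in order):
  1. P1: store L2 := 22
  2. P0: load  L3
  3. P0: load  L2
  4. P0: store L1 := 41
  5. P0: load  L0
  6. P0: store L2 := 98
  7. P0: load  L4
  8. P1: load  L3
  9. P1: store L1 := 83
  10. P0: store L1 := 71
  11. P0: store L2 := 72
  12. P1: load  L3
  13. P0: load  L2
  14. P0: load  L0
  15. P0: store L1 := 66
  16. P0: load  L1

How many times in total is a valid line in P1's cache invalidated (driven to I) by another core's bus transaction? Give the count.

invalidations = 2

[1] P1: store L2 := 22 | P0:I, P1:M(22) | bus: BusRdX
[2] P0: load  L3 | P0:S(20), P1:I | bus: BusRd
[3] P0: load  L2 | P0:S(22), P1:S(22) | bus: BusRd,Flush
[4] P0: store L1 := 41 | P0:M(41), P1:I | bus: BusRdX
[5] P0: load  L0 | P0:S(90), P1:I | bus: BusRd
[6] P0: store L2 := 98 | P0:M(98), P1:I | bus: BusRdX
[7] P0: load  L4 | P0:S(50), P1:I | bus: BusRd
[8] P1: load  L3 | P0:S(20), P1:S(20) | bus: BusRd
[9] P1: store L1 := 83 | P0:I, P1:M(83) | bus: BusRdX,Flush
[10] P0: store L1 := 71 | P0:M(71), P1:I | bus: BusRdX,Flush
[11] P0: store L2 := 72 | P0:M(72), P1:I | bus: none
[12] P1: load  L3 | P0:S(20), P1:S(20) | bus: none
[13] P0: load  L2 | P0:M(72), P1:I | bus: none
[14] P0: load  L0 | P0:S(90), P1:I | bus: none
[15] P0: store L1 := 66 | P0:M(66), P1:I | bus: none
[16] P0: load  L1 | P0:M(66), P1:I | bus: none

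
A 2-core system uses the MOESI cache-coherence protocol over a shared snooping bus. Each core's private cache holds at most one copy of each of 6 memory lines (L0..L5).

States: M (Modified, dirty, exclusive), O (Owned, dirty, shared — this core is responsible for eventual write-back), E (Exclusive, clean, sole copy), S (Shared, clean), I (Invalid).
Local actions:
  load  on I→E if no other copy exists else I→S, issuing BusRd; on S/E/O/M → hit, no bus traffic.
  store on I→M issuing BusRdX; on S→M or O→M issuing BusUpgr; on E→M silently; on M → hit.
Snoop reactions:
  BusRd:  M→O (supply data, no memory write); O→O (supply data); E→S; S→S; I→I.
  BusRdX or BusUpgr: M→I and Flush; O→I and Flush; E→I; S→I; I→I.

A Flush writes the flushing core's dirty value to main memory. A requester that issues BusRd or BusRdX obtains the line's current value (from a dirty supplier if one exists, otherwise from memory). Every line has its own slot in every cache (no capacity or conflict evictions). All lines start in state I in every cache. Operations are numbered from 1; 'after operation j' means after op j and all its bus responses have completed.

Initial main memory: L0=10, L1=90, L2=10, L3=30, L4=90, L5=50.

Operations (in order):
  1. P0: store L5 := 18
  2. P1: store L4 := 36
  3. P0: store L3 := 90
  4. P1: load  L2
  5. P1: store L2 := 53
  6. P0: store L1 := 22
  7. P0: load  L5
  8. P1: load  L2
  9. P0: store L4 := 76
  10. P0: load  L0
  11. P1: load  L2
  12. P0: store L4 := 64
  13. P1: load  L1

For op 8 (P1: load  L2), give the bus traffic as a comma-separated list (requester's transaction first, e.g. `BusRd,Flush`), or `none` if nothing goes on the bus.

bus = none

[1] P0: store L5 := 18 | P0:M(18), P1:I | bus: BusRdX
[2] P1: store L4 := 36 | P0:I, P1:M(36) | bus: BusRdX
[3] P0: store L3 := 90 | P0:M(90), P1:I | bus: BusRdX
[4] P1: load  L2 | P0:I, P1:E(10) | bus: BusRd
[5] P1: store L2 := 53 | P0:I, P1:M(53) | bus: none
[6] P0: store L1 := 22 | P0:M(22), P1:I | bus: BusRdX
[7] P0: load  L5 | P0:M(18), P1:I | bus: none
[8] P1: load  L2 | P0:I, P1:M(53) | bus: none
[9] P0: store L4 := 76 | P0:M(76), P1:I | bus: BusRdX,Flush
[10] P0: load  L0 | P0:E(10), P1:I | bus: BusRd
[11] P1: load  L2 | P0:I, P1:M(53) | bus: none
[12] P0: store L4 := 64 | P0:M(64), P1:I | bus: none
[13] P1: load  L1 | P0:O(22), P1:S(22) | bus: BusRd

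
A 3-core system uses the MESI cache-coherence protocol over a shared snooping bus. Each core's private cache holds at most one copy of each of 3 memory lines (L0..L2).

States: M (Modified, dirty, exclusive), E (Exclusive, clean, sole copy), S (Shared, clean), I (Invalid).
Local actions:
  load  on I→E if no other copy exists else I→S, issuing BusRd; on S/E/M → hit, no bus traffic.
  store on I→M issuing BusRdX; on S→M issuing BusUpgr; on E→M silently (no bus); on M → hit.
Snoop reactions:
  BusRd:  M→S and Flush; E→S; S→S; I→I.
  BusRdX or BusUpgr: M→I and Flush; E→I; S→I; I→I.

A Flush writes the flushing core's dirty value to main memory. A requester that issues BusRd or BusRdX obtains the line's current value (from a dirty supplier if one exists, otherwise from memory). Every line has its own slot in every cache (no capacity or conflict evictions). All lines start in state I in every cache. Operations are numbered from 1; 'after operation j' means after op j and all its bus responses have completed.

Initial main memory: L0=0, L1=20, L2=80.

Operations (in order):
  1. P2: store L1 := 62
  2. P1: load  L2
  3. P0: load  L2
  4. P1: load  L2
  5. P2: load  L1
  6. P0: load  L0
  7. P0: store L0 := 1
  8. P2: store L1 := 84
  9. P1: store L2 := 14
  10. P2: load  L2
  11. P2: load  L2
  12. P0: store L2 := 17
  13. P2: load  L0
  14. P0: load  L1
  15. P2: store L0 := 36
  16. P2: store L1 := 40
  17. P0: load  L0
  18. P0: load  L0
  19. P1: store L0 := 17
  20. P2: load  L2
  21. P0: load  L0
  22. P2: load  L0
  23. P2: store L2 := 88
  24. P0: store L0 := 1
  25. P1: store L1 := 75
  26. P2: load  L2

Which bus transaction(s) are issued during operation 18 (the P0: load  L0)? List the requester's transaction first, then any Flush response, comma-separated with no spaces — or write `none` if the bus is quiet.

[1] P2: store L1 := 62 | P0:I, P1:I, P2:M(62) | bus: BusRdX
[2] P1: load  L2 | P0:I, P1:E(80), P2:I | bus: BusRd
[3] P0: load  L2 | P0:S(80), P1:S(80), P2:I | bus: BusRd
[4] P1: load  L2 | P0:S(80), P1:S(80), P2:I | bus: none
[5] P2: load  L1 | P0:I, P1:I, P2:M(62) | bus: none
[6] P0: load  L0 | P0:E(0), P1:I, P2:I | bus: BusRd
[7] P0: store L0 := 1 | P0:M(1), P1:I, P2:I | bus: none
[8] P2: store L1 := 84 | P0:I, P1:I, P2:M(84) | bus: none
[9] P1: store L2 := 14 | P0:I, P1:M(14), P2:I | bus: BusUpgr
[10] P2: load  L2 | P0:I, P1:S(14), P2:S(14) | bus: BusRd,Flush
[11] P2: load  L2 | P0:I, P1:S(14), P2:S(14) | bus: none
[12] P0: store L2 := 17 | P0:M(17), P1:I, P2:I | bus: BusRdX
[13] P2: load  L0 | P0:S(1), P1:I, P2:S(1) | bus: BusRd,Flush
[14] P0: load  L1 | P0:S(84), P1:I, P2:S(84) | bus: BusRd,Flush
[15] P2: store L0 := 36 | P0:I, P1:I, P2:M(36) | bus: BusUpgr
[16] P2: store L1 := 40 | P0:I, P1:I, P2:M(40) | bus: BusUpgr
[17] P0: load  L0 | P0:S(36), P1:I, P2:S(36) | bus: BusRd,Flush
[18] P0: load  L0 | P0:S(36), P1:I, P2:S(36) | bus: none
[19] P1: store L0 := 17 | P0:I, P1:M(17), P2:I | bus: BusRdX
[20] P2: load  L2 | P0:S(17), P1:I, P2:S(17) | bus: BusRd,Flush
[21] P0: load  L0 | P0:S(17), P1:S(17), P2:I | bus: BusRd,Flush
[22] P2: load  L0 | P0:S(17), P1:S(17), P2:S(17) | bus: BusRd
[23] P2: store L2 := 88 | P0:I, P1:I, P2:M(88) | bus: BusUpgr
[24] P0: store L0 := 1 | P0:M(1), P1:I, P2:I | bus: BusUpgr
[25] P1: store L1 := 75 | P0:I, P1:M(75), P2:I | bus: BusRdX,Flush
[26] P2: load  L2 | P0:I, P1:I, P2:M(88) | bus: none

bus = none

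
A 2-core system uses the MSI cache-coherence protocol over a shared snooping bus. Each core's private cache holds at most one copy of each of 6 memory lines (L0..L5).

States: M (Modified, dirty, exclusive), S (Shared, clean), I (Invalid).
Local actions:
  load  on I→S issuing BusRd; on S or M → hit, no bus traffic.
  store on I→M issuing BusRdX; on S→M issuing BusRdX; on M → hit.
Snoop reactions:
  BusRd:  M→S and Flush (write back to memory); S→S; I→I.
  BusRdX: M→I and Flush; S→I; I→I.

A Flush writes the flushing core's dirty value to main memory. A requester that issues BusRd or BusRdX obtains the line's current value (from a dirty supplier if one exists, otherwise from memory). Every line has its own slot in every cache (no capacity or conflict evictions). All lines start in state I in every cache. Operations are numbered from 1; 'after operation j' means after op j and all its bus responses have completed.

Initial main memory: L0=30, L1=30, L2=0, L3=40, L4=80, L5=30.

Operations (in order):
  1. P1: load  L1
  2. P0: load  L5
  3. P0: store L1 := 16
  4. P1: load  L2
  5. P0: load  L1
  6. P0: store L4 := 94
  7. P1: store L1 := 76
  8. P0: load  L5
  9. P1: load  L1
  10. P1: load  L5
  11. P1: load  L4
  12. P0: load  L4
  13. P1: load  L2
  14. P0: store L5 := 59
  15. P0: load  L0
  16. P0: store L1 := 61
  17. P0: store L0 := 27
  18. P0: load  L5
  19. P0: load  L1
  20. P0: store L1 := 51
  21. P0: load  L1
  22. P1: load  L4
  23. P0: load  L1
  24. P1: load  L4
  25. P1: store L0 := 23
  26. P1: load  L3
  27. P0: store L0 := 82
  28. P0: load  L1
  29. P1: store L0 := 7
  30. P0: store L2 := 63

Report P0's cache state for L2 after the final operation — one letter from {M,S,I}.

state = M

  op1 P1: load  L1 → I/S on L1; bus BusRd; mem=30
  op2 P0: load  L5 → S/I on L5; bus BusRd; mem=30
  op3 P0: store L1 := 16 → M/I on L1; bus BusRdX; mem=30
  op4 P1: load  L2 → I/S on L2; bus BusRd; mem=0
  op5 P0: load  L1 → M/I on L1; bus (none); mem=30
  op6 P0: store L4 := 94 → M/I on L4; bus BusRdX; mem=80
  op7 P1: store L1 := 76 → I/M on L1; bus BusRdX Flush; mem=16
  op8 P0: load  L5 → S/I on L5; bus (none); mem=30
  op9 P1: load  L1 → I/M on L1; bus (none); mem=16
  op10 P1: load  L5 → S/S on L5; bus BusRd; mem=30
  op11 P1: load  L4 → S/S on L4; bus BusRd Flush; mem=94
  op12 P0: load  L4 → S/S on L4; bus (none); mem=94
  op13 P1: load  L2 → I/S on L2; bus (none); mem=0
  op14 P0: store L5 := 59 → M/I on L5; bus BusRdX; mem=30
  op15 P0: load  L0 → S/I on L0; bus BusRd; mem=30
  op16 P0: store L1 := 61 → M/I on L1; bus BusRdX Flush; mem=76
  op17 P0: store L0 := 27 → M/I on L0; bus BusRdX; mem=30
  op18 P0: load  L5 → M/I on L5; bus (none); mem=30
  op19 P0: load  L1 → M/I on L1; bus (none); mem=76
  op20 P0: store L1 := 51 → M/I on L1; bus (none); mem=76
  op21 P0: load  L1 → M/I on L1; bus (none); mem=76
  op22 P1: load  L4 → S/S on L4; bus (none); mem=94
  op23 P0: load  L1 → M/I on L1; bus (none); mem=76
  op24 P1: load  L4 → S/S on L4; bus (none); mem=94
  op25 P1: store L0 := 23 → I/M on L0; bus BusRdX Flush; mem=27
  op26 P1: load  L3 → I/S on L3; bus BusRd; mem=40
  op27 P0: store L0 := 82 → M/I on L0; bus BusRdX Flush; mem=23
  op28 P0: load  L1 → M/I on L1; bus (none); mem=76
  op29 P1: store L0 := 7 → I/M on L0; bus BusRdX Flush; mem=82
  op30 P0: store L2 := 63 → M/I on L2; bus BusRdX; mem=0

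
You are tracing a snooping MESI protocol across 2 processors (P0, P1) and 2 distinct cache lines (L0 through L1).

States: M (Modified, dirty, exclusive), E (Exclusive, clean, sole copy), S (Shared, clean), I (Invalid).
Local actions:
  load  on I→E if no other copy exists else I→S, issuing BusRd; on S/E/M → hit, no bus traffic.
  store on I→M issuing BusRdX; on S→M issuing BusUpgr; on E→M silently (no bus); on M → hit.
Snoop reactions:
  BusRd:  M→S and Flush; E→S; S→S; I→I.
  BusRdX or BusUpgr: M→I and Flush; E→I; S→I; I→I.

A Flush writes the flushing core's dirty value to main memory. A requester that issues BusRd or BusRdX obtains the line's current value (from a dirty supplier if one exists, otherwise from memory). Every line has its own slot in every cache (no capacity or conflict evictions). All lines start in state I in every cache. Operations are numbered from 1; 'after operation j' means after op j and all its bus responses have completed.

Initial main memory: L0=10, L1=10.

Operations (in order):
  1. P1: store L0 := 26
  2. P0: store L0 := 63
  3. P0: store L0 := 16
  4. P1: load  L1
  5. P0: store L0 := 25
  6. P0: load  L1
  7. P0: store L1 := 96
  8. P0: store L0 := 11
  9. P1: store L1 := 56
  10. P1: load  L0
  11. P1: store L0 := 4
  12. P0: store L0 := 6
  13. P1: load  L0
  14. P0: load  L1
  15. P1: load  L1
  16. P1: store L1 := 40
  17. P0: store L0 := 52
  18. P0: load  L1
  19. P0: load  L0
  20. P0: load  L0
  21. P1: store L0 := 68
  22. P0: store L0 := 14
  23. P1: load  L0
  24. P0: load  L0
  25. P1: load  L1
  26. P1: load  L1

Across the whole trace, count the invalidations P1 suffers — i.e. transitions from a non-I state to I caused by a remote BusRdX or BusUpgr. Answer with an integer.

[1] P1: store L0 := 26 | P0:I, P1:M(26) | bus: BusRdX
[2] P0: store L0 := 63 | P0:M(63), P1:I | bus: BusRdX,Flush
[3] P0: store L0 := 16 | P0:M(16), P1:I | bus: none
[4] P1: load  L1 | P0:I, P1:E(10) | bus: BusRd
[5] P0: store L0 := 25 | P0:M(25), P1:I | bus: none
[6] P0: load  L1 | P0:S(10), P1:S(10) | bus: BusRd
[7] P0: store L1 := 96 | P0:M(96), P1:I | bus: BusUpgr
[8] P0: store L0 := 11 | P0:M(11), P1:I | bus: none
[9] P1: store L1 := 56 | P0:I, P1:M(56) | bus: BusRdX,Flush
[10] P1: load  L0 | P0:S(11), P1:S(11) | bus: BusRd,Flush
[11] P1: store L0 := 4 | P0:I, P1:M(4) | bus: BusUpgr
[12] P0: store L0 := 6 | P0:M(6), P1:I | bus: BusRdX,Flush
[13] P1: load  L0 | P0:S(6), P1:S(6) | bus: BusRd,Flush
[14] P0: load  L1 | P0:S(56), P1:S(56) | bus: BusRd,Flush
[15] P1: load  L1 | P0:S(56), P1:S(56) | bus: none
[16] P1: store L1 := 40 | P0:I, P1:M(40) | bus: BusUpgr
[17] P0: store L0 := 52 | P0:M(52), P1:I | bus: BusUpgr
[18] P0: load  L1 | P0:S(40), P1:S(40) | bus: BusRd,Flush
[19] P0: load  L0 | P0:M(52), P1:I | bus: none
[20] P0: load  L0 | P0:M(52), P1:I | bus: none
[21] P1: store L0 := 68 | P0:I, P1:M(68) | bus: BusRdX,Flush
[22] P0: store L0 := 14 | P0:M(14), P1:I | bus: BusRdX,Flush
[23] P1: load  L0 | P0:S(14), P1:S(14) | bus: BusRd,Flush
[24] P0: load  L0 | P0:S(14), P1:S(14) | bus: none
[25] P1: load  L1 | P0:S(40), P1:S(40) | bus: none
[26] P1: load  L1 | P0:S(40), P1:S(40) | bus: none

invalidations = 5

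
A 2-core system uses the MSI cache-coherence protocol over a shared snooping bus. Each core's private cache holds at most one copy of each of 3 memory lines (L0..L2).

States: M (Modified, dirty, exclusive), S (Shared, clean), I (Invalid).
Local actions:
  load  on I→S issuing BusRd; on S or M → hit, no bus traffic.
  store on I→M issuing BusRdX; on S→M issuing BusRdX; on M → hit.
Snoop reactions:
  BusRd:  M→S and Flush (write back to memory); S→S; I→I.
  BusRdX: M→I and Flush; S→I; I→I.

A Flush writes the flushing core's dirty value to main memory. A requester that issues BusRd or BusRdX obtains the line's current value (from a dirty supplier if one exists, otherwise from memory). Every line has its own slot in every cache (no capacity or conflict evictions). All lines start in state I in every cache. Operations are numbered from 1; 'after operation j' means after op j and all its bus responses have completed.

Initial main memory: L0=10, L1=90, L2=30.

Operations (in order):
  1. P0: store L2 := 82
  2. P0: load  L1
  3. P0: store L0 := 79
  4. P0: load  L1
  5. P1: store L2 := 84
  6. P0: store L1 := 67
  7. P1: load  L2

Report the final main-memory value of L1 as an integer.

[1] P0: store L2 := 82 | P0:M(82), P1:I | bus: BusRdX
[2] P0: load  L1 | P0:S(90), P1:I | bus: BusRd
[3] P0: store L0 := 79 | P0:M(79), P1:I | bus: BusRdX
[4] P0: load  L1 | P0:S(90), P1:I | bus: none
[5] P1: store L2 := 84 | P0:I, P1:M(84) | bus: BusRdX,Flush
[6] P0: store L1 := 67 | P0:M(67), P1:I | bus: BusRdX
[7] P1: load  L2 | P0:I, P1:M(84) | bus: none

memory[L1] = 90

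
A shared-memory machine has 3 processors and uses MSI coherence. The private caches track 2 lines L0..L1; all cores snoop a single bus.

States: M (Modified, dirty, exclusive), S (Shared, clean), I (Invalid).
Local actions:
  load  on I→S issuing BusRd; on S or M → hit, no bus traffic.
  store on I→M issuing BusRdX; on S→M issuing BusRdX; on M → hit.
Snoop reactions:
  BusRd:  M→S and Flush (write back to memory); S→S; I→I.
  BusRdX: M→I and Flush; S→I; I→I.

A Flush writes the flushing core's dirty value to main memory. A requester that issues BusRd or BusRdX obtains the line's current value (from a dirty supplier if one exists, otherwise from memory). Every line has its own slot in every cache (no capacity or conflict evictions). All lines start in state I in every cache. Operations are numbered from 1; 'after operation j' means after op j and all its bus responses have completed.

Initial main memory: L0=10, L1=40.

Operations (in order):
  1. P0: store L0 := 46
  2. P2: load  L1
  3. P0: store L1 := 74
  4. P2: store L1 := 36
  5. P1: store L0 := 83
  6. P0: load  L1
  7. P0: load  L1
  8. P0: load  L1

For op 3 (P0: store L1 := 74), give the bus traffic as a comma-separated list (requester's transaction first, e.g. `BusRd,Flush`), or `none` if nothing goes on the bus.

1. P0: store L0 := 46  bus=[BusRdX]  L0: P0=M P1=I P2=I  mem[L0]=10
2. P2: load  L1  bus=[BusRd]  L1: P0=I P1=I P2=S  mem[L1]=40
3. P0: store L1 := 74  bus=[BusRdX]  L1: P0=M P1=I P2=I  mem[L1]=40
4. P2: store L1 := 36  bus=[BusRdX,Flush]  L1: P0=I P1=I P2=M  mem[L1]=74
5. P1: store L0 := 83  bus=[BusRdX,Flush]  L0: P0=I P1=M P2=I  mem[L0]=46
6. P0: load  L1  bus=[BusRd,Flush]  L1: P0=S P1=I P2=S  mem[L1]=36
7. P0: load  L1  bus=[-]  L1: P0=S P1=I P2=S  mem[L1]=36
8. P0: load  L1  bus=[-]  L1: P0=S P1=I P2=S  mem[L1]=36

bus = BusRdX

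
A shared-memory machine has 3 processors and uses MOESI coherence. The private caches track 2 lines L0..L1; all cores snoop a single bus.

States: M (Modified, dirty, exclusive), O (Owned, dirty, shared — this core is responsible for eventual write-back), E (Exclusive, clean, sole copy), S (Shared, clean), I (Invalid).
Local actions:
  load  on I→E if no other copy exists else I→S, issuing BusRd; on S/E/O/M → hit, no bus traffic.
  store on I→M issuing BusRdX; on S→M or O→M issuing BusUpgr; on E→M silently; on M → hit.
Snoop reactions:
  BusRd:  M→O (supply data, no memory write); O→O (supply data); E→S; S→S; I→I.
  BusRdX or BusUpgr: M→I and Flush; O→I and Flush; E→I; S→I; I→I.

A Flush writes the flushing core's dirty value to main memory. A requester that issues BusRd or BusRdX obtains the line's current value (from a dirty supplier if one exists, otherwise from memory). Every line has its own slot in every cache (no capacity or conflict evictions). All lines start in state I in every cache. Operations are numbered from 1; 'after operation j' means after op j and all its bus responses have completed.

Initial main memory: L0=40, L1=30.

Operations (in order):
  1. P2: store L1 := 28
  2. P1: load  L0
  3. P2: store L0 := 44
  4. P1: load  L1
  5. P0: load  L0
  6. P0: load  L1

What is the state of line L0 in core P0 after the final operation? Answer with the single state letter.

step 1: P2: store L1 := 28  ⟶  IIM  (L1)  txn=BusRdX  M[L1]=30
step 2: P1: load  L0  ⟶  IEI  (L0)  txn=BusRd  M[L0]=40
step 3: P2: store L0 := 44  ⟶  IIM  (L0)  txn=BusRdX  M[L0]=40
step 4: P1: load  L1  ⟶  ISO  (L1)  txn=BusRd  M[L1]=30
step 5: P0: load  L0  ⟶  SIO  (L0)  txn=BusRd  M[L0]=40
step 6: P0: load  L1  ⟶  SSO  (L1)  txn=BusRd  M[L1]=30

state = S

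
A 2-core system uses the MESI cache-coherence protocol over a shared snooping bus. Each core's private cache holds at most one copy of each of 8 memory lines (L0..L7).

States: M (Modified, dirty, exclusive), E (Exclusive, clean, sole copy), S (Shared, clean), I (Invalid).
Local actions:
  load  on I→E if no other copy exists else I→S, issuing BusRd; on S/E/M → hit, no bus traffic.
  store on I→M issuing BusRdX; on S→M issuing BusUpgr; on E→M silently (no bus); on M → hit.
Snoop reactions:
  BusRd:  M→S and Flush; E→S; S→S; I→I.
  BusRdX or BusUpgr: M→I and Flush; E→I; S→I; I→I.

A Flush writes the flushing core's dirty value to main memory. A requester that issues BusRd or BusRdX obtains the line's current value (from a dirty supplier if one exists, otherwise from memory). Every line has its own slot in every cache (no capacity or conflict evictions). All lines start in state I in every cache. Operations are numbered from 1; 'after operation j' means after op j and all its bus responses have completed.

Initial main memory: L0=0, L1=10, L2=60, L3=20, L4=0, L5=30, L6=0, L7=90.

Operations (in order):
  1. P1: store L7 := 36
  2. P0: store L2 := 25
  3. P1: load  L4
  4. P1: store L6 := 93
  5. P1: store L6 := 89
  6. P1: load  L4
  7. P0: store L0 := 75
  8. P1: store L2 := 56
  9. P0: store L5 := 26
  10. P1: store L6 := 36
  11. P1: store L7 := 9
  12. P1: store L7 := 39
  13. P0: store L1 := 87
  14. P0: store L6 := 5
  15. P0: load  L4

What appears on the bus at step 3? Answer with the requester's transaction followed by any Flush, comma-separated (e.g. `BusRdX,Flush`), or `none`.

bus = BusRd

step 1: P1: store L7 := 36  ⟶  IM  (L7)  txn=BusRdX  M[L7]=90
step 2: P0: store L2 := 25  ⟶  MI  (L2)  txn=BusRdX  M[L2]=60
step 3: P1: load  L4  ⟶  IE  (L4)  txn=BusRd  M[L4]=0
step 4: P1: store L6 := 93  ⟶  IM  (L6)  txn=BusRdX  M[L6]=0
step 5: P1: store L6 := 89  ⟶  IM  (L6)  txn=∅  M[L6]=0
step 6: P1: load  L4  ⟶  IE  (L4)  txn=∅  M[L4]=0
step 7: P0: store L0 := 75  ⟶  MI  (L0)  txn=BusRdX  M[L0]=0
step 8: P1: store L2 := 56  ⟶  IM  (L2)  txn=BusRdX+Flush  M[L2]=25
step 9: P0: store L5 := 26  ⟶  MI  (L5)  txn=BusRdX  M[L5]=30
step 10: P1: store L6 := 36  ⟶  IM  (L6)  txn=∅  M[L6]=0
step 11: P1: store L7 := 9  ⟶  IM  (L7)  txn=∅  M[L7]=90
step 12: P1: store L7 := 39  ⟶  IM  (L7)  txn=∅  M[L7]=90
step 13: P0: store L1 := 87  ⟶  MI  (L1)  txn=BusRdX  M[L1]=10
step 14: P0: store L6 := 5  ⟶  MI  (L6)  txn=BusRdX+Flush  M[L6]=36
step 15: P0: load  L4  ⟶  SS  (L4)  txn=BusRd  M[L4]=0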